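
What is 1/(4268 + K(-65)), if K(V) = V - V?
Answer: 1/4268 ≈ 0.00023430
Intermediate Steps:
K(V) = 0
1/(4268 + K(-65)) = 1/(4268 + 0) = 1/4268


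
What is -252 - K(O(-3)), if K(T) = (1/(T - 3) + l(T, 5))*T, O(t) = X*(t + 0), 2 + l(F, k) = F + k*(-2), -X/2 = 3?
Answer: -1806/5 ≈ -361.20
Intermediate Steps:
X = -6 (X = -2*3 = -6)
l(F, k) = -2 + F - 2*k (l(F, k) = -2 + (F + k*(-2)) = -2 + (F - 2*k) = -2 + F - 2*k)
O(t) = -6*t (O(t) = -6*(t + 0) = -6*t)
K(T) = T*(-12 + T + 1/(-3 + T)) (K(T) = (1/(T - 3) + (-2 + T - 2*5))*T = (1/(-3 + T) + (-2 + T - 10))*T = (1/(-3 + T) + (-12 + T))*T = (-12 + T + 1/(-3 + T))*T = T*(-12 + T + 1/(-3 + T)))
-252 - K(O(-3)) = -252 - (-6*(-3))*(37 + (-6*(-3))**2 - (-90)*(-3))/(-3 - 6*(-3)) = -252 - 18*(37 + 18**2 - 15*18)/(-3 + 18) = -252 - 18*(37 + 324 - 270)/15 = -252 - 18*91/15 = -252 - 1*546/5 = -252 - 546/5 = -1806/5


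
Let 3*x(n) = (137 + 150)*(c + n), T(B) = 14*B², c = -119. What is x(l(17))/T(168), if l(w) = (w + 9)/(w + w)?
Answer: -13735/479808 ≈ -0.028626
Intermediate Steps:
l(w) = (9 + w)/(2*w) (l(w) = (9 + w)/((2*w)) = (9 + w)*(1/(2*w)) = (9 + w)/(2*w))
x(n) = -34153/3 + 287*n/3 (x(n) = ((137 + 150)*(-119 + n))/3 = (287*(-119 + n))/3 = (-34153 + 287*n)/3 = -34153/3 + 287*n/3)
x(l(17))/T(168) = (-34153/3 + 287*((½)*(9 + 17)/17)/3)/((14*168²)) = (-34153/3 + 287*((½)*(1/17)*26)/3)/((14*28224)) = (-34153/3 + (287/3)*(13/17))/395136 = (-34153/3 + 3731/51)*(1/395136) = -192290/17*1/395136 = -13735/479808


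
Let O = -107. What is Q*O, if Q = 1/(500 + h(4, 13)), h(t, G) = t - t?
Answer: -107/500 ≈ -0.21400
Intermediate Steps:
h(t, G) = 0
Q = 1/500 (Q = 1/(500 + 0) = 1/500 ≈ 0.0020000)
Q*O = (1/500)*(-107) = -107/500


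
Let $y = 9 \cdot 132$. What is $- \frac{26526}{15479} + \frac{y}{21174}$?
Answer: $- \frac{90545412}{54625391} \approx -1.6576$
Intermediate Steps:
$y = 1188$
$- \frac{26526}{15479} + \frac{y}{21174} = - \frac{26526}{15479} + \frac{1188}{21174} = \left(-26526\right) \frac{1}{15479} + 1188 \cdot \frac{1}{21174} = - \frac{26526}{15479} + \frac{198}{3529} = - \frac{90545412}{54625391}$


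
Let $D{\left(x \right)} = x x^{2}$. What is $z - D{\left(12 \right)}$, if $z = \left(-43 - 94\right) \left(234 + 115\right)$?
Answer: $-49541$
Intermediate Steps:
$D{\left(x \right)} = x^{3}$
$z = -47813$ ($z = \left(-137\right) 349 = -47813$)
$z - D{\left(12 \right)} = -47813 - 12^{3} = -47813 - 1728 = -49541$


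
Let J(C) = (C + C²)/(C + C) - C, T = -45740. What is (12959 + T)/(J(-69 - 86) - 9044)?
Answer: 32781/8966 ≈ 3.6561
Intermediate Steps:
J(C) = -C + (C + C²)/(2*C) (J(C) = (C + C²)/((2*C)) - C = (C + C²)*(1/(2*C)) - C = (C + C²)/(2*C) - C = -C + (C + C²)/(2*C))
(12959 + T)/(J(-69 - 86) - 9044) = (12959 - 45740)/((½ - (-69 - 86)/2) - 9044) = -32781/((½ - ½*(-155)) - 9044) = -32781/((½ + 155/2) - 9044) = -32781/(78 - 9044) = -32781/(-8966) = -32781*(-1/8966) = 32781/8966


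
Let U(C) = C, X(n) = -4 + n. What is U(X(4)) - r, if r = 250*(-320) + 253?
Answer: 79747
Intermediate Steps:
r = -79747 (r = -80000 + 253 = -79747)
U(X(4)) - r = (-4 + 4) - 1*(-79747) = 0 + 79747 = 79747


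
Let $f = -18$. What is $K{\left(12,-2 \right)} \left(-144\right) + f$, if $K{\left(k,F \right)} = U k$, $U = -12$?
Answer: $20718$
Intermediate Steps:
$K{\left(k,F \right)} = - 12 k$
$K{\left(12,-2 \right)} \left(-144\right) + f = \left(-12\right) 12 \left(-144\right) - 18 = \left(-144\right) \left(-144\right) - 18 = 20736 - 18 = 20718$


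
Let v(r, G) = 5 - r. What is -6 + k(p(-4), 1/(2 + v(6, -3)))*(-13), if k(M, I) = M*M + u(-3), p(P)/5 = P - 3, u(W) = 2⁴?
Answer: -16139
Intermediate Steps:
u(W) = 16
p(P) = -15 + 5*P (p(P) = 5*(P - 3) = 5*(-3 + P) = -15 + 5*P)
k(M, I) = 16 + M² (k(M, I) = M*M + 16 = M² + 16 = 16 + M²)
-6 + k(p(-4), 1/(2 + v(6, -3)))*(-13) = -6 + (16 + (-15 + 5*(-4))²)*(-13) = -6 + (16 + (-15 - 20)²)*(-13) = -6 + (16 + (-35)²)*(-13) = -6 + (16 + 1225)*(-13) = -6 + 1241*(-13) = -6 - 16133 = -16139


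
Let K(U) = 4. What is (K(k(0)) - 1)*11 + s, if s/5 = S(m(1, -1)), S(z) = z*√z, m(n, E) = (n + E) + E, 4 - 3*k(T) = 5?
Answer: 33 - 5*I ≈ 33.0 - 5.0*I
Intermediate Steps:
k(T) = -⅓ (k(T) = 4/3 - ⅓*5 = 4/3 - 5/3 = -⅓)
m(n, E) = n + 2*E (m(n, E) = (E + n) + E = n + 2*E)
S(z) = z^(3/2)
s = -5*I (s = 5*(1 + 2*(-1))^(3/2) = 5*(1 - 2)^(3/2) = 5*(-1)^(3/2) = 5*(-I) = -5*I ≈ -5.0*I)
(K(k(0)) - 1)*11 + s = (4 - 1)*11 - 5*I = 3*11 - 5*I = 33 - 5*I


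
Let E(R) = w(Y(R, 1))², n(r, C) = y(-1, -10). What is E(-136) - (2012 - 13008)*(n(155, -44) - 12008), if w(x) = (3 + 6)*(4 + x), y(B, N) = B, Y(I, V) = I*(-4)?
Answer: -107726340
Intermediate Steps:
Y(I, V) = -4*I
n(r, C) = -1
w(x) = 36 + 9*x (w(x) = 9*(4 + x) = 36 + 9*x)
E(R) = (36 - 36*R)² (E(R) = (36 + 9*(-4*R))² = (36 - 36*R)²)
E(-136) - (2012 - 13008)*(n(155, -44) - 12008) = 1296*(1 - 1*(-136))² - (2012 - 13008)*(-1 - 12008) = 1296*(1 + 136)² - (-10996)*(-12009) = 1296*137² - 1*132050964 = 1296*18769 - 132050964 = 24324624 - 132050964 = -107726340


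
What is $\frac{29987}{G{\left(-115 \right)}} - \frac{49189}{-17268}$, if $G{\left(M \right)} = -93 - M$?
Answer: $\frac{259448837}{189948} \approx 1365.9$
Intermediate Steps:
$\frac{29987}{G{\left(-115 \right)}} - \frac{49189}{-17268} = \frac{29987}{-93 - -115} - \frac{49189}{-17268} = \frac{29987}{-93 + 115} - - \frac{49189}{17268} = \frac{29987}{22} + \frac{49189}{17268} = \frac{259448837}{189948}$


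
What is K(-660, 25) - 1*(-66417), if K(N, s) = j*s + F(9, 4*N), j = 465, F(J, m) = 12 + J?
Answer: 78063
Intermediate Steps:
K(N, s) = 21 + 465*s (K(N, s) = 465*s + (12 + 9) = 465*s + 21 = 21 + 465*s)
K(-660, 25) - 1*(-66417) = (21 + 465*25) - 1*(-66417) = (21 + 11625) + 66417 = 11646 + 66417 = 78063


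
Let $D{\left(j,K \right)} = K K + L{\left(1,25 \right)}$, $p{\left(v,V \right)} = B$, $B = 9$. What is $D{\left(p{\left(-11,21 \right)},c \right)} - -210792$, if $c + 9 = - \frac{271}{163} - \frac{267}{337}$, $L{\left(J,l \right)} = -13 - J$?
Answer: $\frac{636400575111587}{3017414761} \approx 2.1091 \cdot 10^{5}$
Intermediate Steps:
$p{\left(v,V \right)} = 9$
$c = - \frac{629227}{54931}$ ($c = -9 - \left(\frac{267}{337} + \frac{271}{163}\right) = -9 - \frac{134848}{54931} = - \frac{629227}{54931} \approx -11.455$)
$D{\left(j,K \right)} = -14 + K^{2}$ ($D{\left(j,K \right)} = K K - 14 = K^{2} - 14 = -14 + K^{2}$)
$D{\left(p{\left(-11,21 \right)},c \right)} - -210792 = \left(-14 + \left(- \frac{629227}{54931}\right)^{2}\right) - -210792 = \left(-14 + \frac{395926617529}{3017414761}\right) + 210792 = \frac{353682810875}{3017414761} + 210792 = \frac{636400575111587}{3017414761}$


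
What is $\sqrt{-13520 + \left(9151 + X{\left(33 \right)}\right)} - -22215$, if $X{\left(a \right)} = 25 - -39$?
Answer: $22215 + i \sqrt{4305} \approx 22215.0 + 65.613 i$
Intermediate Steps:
$X{\left(a \right)} = 64$ ($X{\left(a \right)} = 25 + 39 = 64$)
$\sqrt{-13520 + \left(9151 + X{\left(33 \right)}\right)} - -22215 = \sqrt{-13520 + \left(9151 + 64\right)} - -22215 = \sqrt{-13520 + 9215} + 22215 = \sqrt{-4305} + 22215 = i \sqrt{4305} + 22215 = 22215 + i \sqrt{4305}$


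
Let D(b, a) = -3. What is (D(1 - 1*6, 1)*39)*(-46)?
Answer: 5382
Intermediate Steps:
(D(1 - 1*6, 1)*39)*(-46) = -3*39*(-46) = -117*(-46) = 5382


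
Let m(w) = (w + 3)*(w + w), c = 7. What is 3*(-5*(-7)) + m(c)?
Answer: 245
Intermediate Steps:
m(w) = 2*w*(3 + w) (m(w) = (3 + w)*(2*w) = 2*w*(3 + w))
3*(-5*(-7)) + m(c) = 3*(-5*(-7)) + 2*7*(3 + 7) = 3*35 + 2*7*10 = 105 + 140 = 245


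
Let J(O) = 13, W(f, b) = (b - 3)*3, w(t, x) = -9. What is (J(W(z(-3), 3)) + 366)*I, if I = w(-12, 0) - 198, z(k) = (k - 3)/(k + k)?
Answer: -78453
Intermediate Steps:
z(k) = (-3 + k)/(2*k) (z(k) = (-3 + k)/((2*k)) = (-3 + k)*(1/(2*k)) = (-3 + k)/(2*k))
W(f, b) = -9 + 3*b (W(f, b) = (-3 + b)*3 = -9 + 3*b)
I = -207 (I = -9 - 198 = -207)
(J(W(z(-3), 3)) + 366)*I = (13 + 366)*(-207) = 379*(-207) = -78453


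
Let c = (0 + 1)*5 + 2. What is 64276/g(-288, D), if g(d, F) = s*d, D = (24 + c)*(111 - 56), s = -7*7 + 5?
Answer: 16069/3168 ≈ 5.0723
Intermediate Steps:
c = 7 (c = 1*5 + 2 = 5 + 2 = 7)
s = -44 (s = -49 + 5 = -44)
D = 1705 (D = (24 + 7)*(111 - 56) = 31*55 = 1705)
g(d, F) = -44*d
64276/g(-288, D) = 64276/((-44*(-288))) = 64276/12672 = 64276*(1/12672) = 16069/3168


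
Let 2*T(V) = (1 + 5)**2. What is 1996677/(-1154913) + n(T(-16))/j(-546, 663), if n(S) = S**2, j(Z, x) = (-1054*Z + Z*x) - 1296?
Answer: -23516705601/13614499415 ≈ -1.7273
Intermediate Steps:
T(V) = 18 (T(V) = (1 + 5)**2/2 = (1/2)*6**2 = (1/2)*36 = 18)
j(Z, x) = -1296 - 1054*Z + Z*x
1996677/(-1154913) + n(T(-16))/j(-546, 663) = 1996677/(-1154913) + 18**2/(-1296 - 1054*(-546) - 546*663) = 1996677*(-1/1154913) + 324/(-1296 + 575484 - 361998) = -665559/384971 + 324/212190 = -665559/384971 + 324*(1/212190) = -665559/384971 + 54/35365 = -23516705601/13614499415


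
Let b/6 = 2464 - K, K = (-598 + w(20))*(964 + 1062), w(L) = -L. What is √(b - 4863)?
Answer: √7522329 ≈ 2742.7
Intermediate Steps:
K = -1252068 (K = (-598 - 1*20)*(964 + 1062) = (-598 - 20)*2026 = -618*2026 = -1252068)
b = 7527192 (b = 6*(2464 - 1*(-1252068)) = 6*(2464 + 1252068) = 6*1254532 = 7527192)
√(b - 4863) = √(7527192 - 4863) = √7522329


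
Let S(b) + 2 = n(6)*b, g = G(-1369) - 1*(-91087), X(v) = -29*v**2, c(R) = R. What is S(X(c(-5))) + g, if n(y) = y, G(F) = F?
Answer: 85366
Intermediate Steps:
g = 89718 (g = -1369 - 1*(-91087) = -1369 + 91087 = 89718)
S(b) = -2 + 6*b
S(X(c(-5))) + g = (-2 + 6*(-29*(-5)**2)) + 89718 = (-2 + 6*(-29*25)) + 89718 = (-2 + 6*(-725)) + 89718 = (-2 - 4350) + 89718 = -4352 + 89718 = 85366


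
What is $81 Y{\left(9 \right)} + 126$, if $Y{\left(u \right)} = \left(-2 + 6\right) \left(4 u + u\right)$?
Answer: $14706$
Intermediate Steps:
$Y{\left(u \right)} = 20 u$ ($Y{\left(u \right)} = 4 \cdot 5 u = 20 u$)
$81 Y{\left(9 \right)} + 126 = 81 \cdot 20 \cdot 9 + 126 = 81 \cdot 180 + 126 = 14580 + 126 = 14706$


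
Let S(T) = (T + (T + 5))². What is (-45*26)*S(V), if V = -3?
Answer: -1170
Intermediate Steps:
S(T) = (5 + 2*T)² (S(T) = (T + (5 + T))² = (5 + 2*T)²)
(-45*26)*S(V) = (-45*26)*(5 + 2*(-3))² = -1170*(5 - 6)² = -1170*(-1)² = -1170*1 = -1170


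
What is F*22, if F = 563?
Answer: 12386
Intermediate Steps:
F*22 = 563*22 = 12386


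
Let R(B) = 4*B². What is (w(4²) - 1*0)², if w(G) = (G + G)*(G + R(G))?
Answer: 1107558400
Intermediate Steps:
w(G) = 2*G*(G + 4*G²) (w(G) = (G + G)*(G + 4*G²) = (2*G)*(G + 4*G²) = 2*G*(G + 4*G²))
(w(4²) - 1*0)² = ((4²)²*(2 + 8*4²) - 1*0)² = (16²*(2 + 8*16) + 0)² = (256*(2 + 128) + 0)² = (256*130 + 0)² = (33280 + 0)² = 33280² = 1107558400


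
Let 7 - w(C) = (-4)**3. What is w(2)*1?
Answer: 71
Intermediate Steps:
w(C) = 71 (w(C) = 7 - 1*(-4)**3 = 7 - 1*(-64) = 7 + 64 = 71)
w(2)*1 = 71*1 = 71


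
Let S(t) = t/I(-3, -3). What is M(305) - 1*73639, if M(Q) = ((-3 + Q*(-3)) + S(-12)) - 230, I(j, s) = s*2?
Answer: -74785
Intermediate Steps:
I(j, s) = 2*s
S(t) = -t/6 (S(t) = t/((2*(-3))) = t/(-6) = t*(-⅙) = -t/6)
M(Q) = -231 - 3*Q (M(Q) = ((-3 + Q*(-3)) - ⅙*(-12)) - 230 = ((-3 - 3*Q) + 2) - 230 = (-1 - 3*Q) - 230 = -231 - 3*Q)
M(305) - 1*73639 = (-231 - 3*305) - 1*73639 = (-231 - 915) - 73639 = -1146 - 73639 = -74785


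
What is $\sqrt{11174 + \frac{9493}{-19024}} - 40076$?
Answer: $-40076 + \frac{\sqrt{252739408087}}{4756} \approx -39970.0$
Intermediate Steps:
$\sqrt{11174 + \frac{9493}{-19024}} - 40076 = \sqrt{11174 + 9493 \left(- \frac{1}{19024}\right)} - 40076 = \sqrt{11174 - \frac{9493}{19024}} - 40076 = \sqrt{\frac{212564683}{19024}} - 40076 = \frac{\sqrt{252739408087}}{4756} - 40076 = -40076 + \frac{\sqrt{252739408087}}{4756}$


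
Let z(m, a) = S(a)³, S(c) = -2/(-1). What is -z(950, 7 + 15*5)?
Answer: -8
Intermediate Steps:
S(c) = 2 (S(c) = -2*(-1) = 2)
z(m, a) = 8 (z(m, a) = 2³ = 8)
-z(950, 7 + 15*5) = -1*8 = -8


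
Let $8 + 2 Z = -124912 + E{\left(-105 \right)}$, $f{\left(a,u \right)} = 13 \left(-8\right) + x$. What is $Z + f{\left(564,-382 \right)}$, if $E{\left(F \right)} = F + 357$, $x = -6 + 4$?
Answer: $-62440$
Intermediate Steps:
$x = -2$
$E{\left(F \right)} = 357 + F$
$f{\left(a,u \right)} = -106$ ($f{\left(a,u \right)} = 13 \left(-8\right) - 2 = -104 - 2 = -106$)
$Z = -62334$ ($Z = -4 + \frac{-124912 + \left(357 - 105\right)}{2} = -4 + \frac{-124912 + 252}{2} = -4 + \frac{1}{2} \left(-124660\right) = -4 - 62330 = -62334$)
$Z + f{\left(564,-382 \right)} = -62334 - 106 = -62440$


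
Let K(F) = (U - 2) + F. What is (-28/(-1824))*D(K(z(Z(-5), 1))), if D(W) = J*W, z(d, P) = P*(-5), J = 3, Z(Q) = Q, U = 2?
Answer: -35/152 ≈ -0.23026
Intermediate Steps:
z(d, P) = -5*P
K(F) = F (K(F) = (2 - 2) + F = 0 + F = F)
D(W) = 3*W
(-28/(-1824))*D(K(z(Z(-5), 1))) = (-28/(-1824))*(3*(-5*1)) = (-28*(-1/1824))*(3*(-5)) = (7/456)*(-15) = -35/152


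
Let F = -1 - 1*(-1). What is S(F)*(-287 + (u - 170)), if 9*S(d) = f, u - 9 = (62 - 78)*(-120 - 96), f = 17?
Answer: 51136/9 ≈ 5681.8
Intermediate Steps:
F = 0 (F = -1 + 1 = 0)
u = 3465 (u = 9 + (62 - 78)*(-120 - 96) = 9 - 16*(-216) = 9 + 3456 = 3465)
S(d) = 17/9 (S(d) = (⅑)*17 = 17/9)
S(F)*(-287 + (u - 170)) = 17*(-287 + (3465 - 170))/9 = 17*(-287 + 3295)/9 = (17/9)*3008 = 51136/9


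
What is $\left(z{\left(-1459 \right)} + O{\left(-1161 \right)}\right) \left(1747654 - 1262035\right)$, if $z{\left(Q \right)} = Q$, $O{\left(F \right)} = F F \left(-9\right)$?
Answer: $-5891892951012$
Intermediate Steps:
$O{\left(F \right)} = - 9 F^{2}$ ($O{\left(F \right)} = F^{2} \left(-9\right) = - 9 F^{2}$)
$\left(z{\left(-1459 \right)} + O{\left(-1161 \right)}\right) \left(1747654 - 1262035\right) = \left(-1459 - 9 \left(-1161\right)^{2}\right) \left(1747654 - 1262035\right) = \left(-1459 - 12131289\right) 485619 = \left(-12132748\right) 485619 = -5891892951012$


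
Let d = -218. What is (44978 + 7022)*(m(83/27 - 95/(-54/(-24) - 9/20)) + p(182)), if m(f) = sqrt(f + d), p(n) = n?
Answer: 9464000 + 104000*I*sqrt(5421)/9 ≈ 9.464e+6 + 8.5081e+5*I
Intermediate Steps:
m(f) = sqrt(-218 + f) (m(f) = sqrt(f - 218) = sqrt(-218 + f))
(44978 + 7022)*(m(83/27 - 95/(-54/(-24) - 9/20)) + p(182)) = (44978 + 7022)*(sqrt(-218 + (83/27 - 95/(-54/(-24) - 9/20))) + 182) = 52000*(sqrt(-218 + (83*(1/27) - 95/(-54*(-1/24) - 9*1/20))) + 182) = 52000*(sqrt(-218 + (83/27 - 95/(9/4 - 9/20))) + 182) = 52000*(sqrt(-218 + (83/27 - 95/9/5)) + 182) = 52000*(sqrt(-218 + (83/27 - 95*5/9)) + 182) = 52000*(sqrt(-218 + (83/27 - 475/9)) + 182) = 52000*(sqrt(-218 - 1342/27) + 182) = 52000*(sqrt(-7228/27) + 182) = 52000*(2*I*sqrt(5421)/9 + 182) = 52000*(182 + 2*I*sqrt(5421)/9) = 9464000 + 104000*I*sqrt(5421)/9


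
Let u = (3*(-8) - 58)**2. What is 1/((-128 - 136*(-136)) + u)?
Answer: 1/25092 ≈ 3.9853e-5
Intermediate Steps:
u = 6724 (u = (-24 - 58)**2 = (-82)**2 = 6724)
1/((-128 - 136*(-136)) + u) = 1/((-128 - 136*(-136)) + 6724) = 1/((-128 + 18496) + 6724) = 1/(18368 + 6724) = 1/25092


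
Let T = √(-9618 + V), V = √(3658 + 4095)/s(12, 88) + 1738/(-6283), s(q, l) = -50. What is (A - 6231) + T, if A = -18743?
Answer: -24974 + I*√(37969194385600 + 78952178*√7753)/62830 ≈ -24974.0 + 98.082*I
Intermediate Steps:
V = -1738/6283 - √7753/50 (V = √(3658 + 4095)/(-50) + 1738/(-6283) = √7753*(-1/50) + 1738*(-1/6283) = -√7753/50 - 1738/6283 = -1738/6283 - √7753/50 ≈ -2.0376)
T = √(-60431632/6283 - √7753/50) (T = √(-9618 + (-1738/6283 - √7753/50)) = √(-60431632/6283 - √7753/50) ≈ 98.082*I)
(A - 6231) + T = (-18743 - 6231) + √(-37969194385600 - 78952178*√7753)/62830 = -24974 + √(-37969194385600 - 78952178*√7753)/62830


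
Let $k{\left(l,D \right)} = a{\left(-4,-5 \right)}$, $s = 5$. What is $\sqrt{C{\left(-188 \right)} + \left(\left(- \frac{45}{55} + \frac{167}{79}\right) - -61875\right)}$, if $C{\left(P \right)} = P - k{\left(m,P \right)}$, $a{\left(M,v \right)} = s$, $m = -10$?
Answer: $\frac{4 \sqrt{2911301206}}{869} \approx 248.36$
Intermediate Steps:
$a{\left(M,v \right)} = 5$
$k{\left(l,D \right)} = 5$
$C{\left(P \right)} = -5 + P$ ($C{\left(P \right)} = P - 5 = -5 + P$)
$\sqrt{C{\left(-188 \right)} + \left(\left(- \frac{45}{55} + \frac{167}{79}\right) - -61875\right)} = \sqrt{\left(-5 - 188\right) + \left(\left(- \frac{45}{55} + \frac{167}{79}\right) - -61875\right)} = \sqrt{-193 + \left(\left(\left(-45\right) \frac{1}{55} + 167 \cdot \frac{1}{79}\right) + 61875\right)} = \sqrt{-193 + \left(\left(- \frac{9}{11} + \frac{167}{79}\right) + 61875\right)} = \sqrt{-193 + \left(\frac{1126}{869} + 61875\right)} = \sqrt{-193 + \frac{53770501}{869}} = \sqrt{\frac{53602784}{869}} = \frac{4 \sqrt{2911301206}}{869}$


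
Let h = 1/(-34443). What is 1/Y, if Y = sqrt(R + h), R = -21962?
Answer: -3*I*sqrt(2894885038109)/756437167 ≈ -0.0067478*I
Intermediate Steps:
h = -1/34443 ≈ -2.9033e-5
Y = I*sqrt(2894885038109)/11481 (Y = sqrt(-21962 - 1/34443) = sqrt(-756437167/34443) = I*sqrt(2894885038109)/11481 ≈ 148.2*I)
1/Y = 1/(I*sqrt(2894885038109)/11481) = -3*I*sqrt(2894885038109)/756437167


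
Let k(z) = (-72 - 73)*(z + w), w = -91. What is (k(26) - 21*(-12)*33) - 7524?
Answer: 10217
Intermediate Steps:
k(z) = 13195 - 145*z (k(z) = (-72 - 73)*(z - 91) = -145*(-91 + z) = 13195 - 145*z)
(k(26) - 21*(-12)*33) - 7524 = ((13195 - 145*26) - 21*(-12)*33) - 7524 = ((13195 - 3770) + 252*33) - 7524 = (9425 + 8316) - 7524 = 17741 - 7524 = 10217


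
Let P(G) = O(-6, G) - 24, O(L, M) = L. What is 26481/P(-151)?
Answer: -8827/10 ≈ -882.70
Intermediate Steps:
P(G) = -30 (P(G) = -6 - 24 = -30)
26481/P(-151) = 26481/(-30) = 26481*(-1/30) = -8827/10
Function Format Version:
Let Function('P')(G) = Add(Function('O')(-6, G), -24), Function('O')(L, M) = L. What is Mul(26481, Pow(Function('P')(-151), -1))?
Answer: Rational(-8827, 10) ≈ -882.70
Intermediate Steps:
Function('P')(G) = -30 (Function('P')(G) = Add(-6, -24) = -30)
Mul(26481, Pow(Function('P')(-151), -1)) = Mul(26481, Pow(-30, -1)) = Mul(26481, Rational(-1, 30)) = Rational(-8827, 10)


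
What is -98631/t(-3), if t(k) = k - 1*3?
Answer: 32877/2 ≈ 16439.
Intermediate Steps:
t(k) = -3 + k (t(k) = k - 3 = -3 + k)
-98631/t(-3) = -98631/(-3 - 3) = -98631/(-6) = -98631*(-⅙) = 32877/2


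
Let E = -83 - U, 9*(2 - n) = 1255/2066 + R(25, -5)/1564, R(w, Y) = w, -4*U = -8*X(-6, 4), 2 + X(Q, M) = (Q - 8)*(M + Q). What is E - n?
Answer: -221226929/1615612 ≈ -136.93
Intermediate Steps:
X(Q, M) = -2 + (-8 + Q)*(M + Q) (X(Q, M) = -2 + (Q - 8)*(M + Q) = -2 + (-8 + Q)*(M + Q))
U = 52 (U = -(-2)*(-2 + (-6)**2 - 8*4 - 8*(-6) + 4*(-6)) = -(-2)*(-2 + 36 - 32 + 48 - 24) = -(-2)*26 = -1/4*(-208) = 52)
n = 3119309/1615612 (n = 2 - (1255/2066 + 25/1564)/9 = 2 - 1/9*1007235/1615612 = 2 - 111915/1615612 = 3119309/1615612 ≈ 1.9307)
E = -135 (E = -83 - 1*52 = -83 - 52 = -135)
E - n = -135 - 1*3119309/1615612 = -135 - 3119309/1615612 = -221226929/1615612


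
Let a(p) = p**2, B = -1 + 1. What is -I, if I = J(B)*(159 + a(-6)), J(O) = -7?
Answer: 1365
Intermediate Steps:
B = 0
I = -1365 (I = -7*(159 + (-6)**2) = -7*(159 + 36) = -7*195 = -1365)
-I = -1*(-1365) = 1365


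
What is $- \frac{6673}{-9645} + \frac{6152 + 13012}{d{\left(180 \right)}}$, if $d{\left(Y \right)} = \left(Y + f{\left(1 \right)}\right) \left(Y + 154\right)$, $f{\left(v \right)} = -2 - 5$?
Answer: $\frac{285208033}{278653695} \approx 1.0235$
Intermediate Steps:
$f{\left(v \right)} = -7$
$d{\left(Y \right)} = \left(-7 + Y\right) \left(154 + Y\right)$ ($d{\left(Y \right)} = \left(Y - 7\right) \left(Y + 154\right) = \left(-7 + Y\right) \left(154 + Y\right)$)
$- \frac{6673}{-9645} + \frac{6152 + 13012}{d{\left(180 \right)}} = - \frac{6673}{-9645} + \frac{6152 + 13012}{-1078 + 180^{2} + 147 \cdot 180} = \left(-6673\right) \left(- \frac{1}{9645}\right) + \frac{19164}{-1078 + 32400 + 26460} = \frac{6673}{9645} + \frac{19164}{57782} = \frac{6673}{9645} + 19164 \cdot \frac{1}{57782} = \frac{6673}{9645} + \frac{9582}{28891} = \frac{285208033}{278653695}$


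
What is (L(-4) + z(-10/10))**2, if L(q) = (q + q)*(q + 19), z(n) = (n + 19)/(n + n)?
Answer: 16641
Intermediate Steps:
z(n) = (19 + n)/(2*n) (z(n) = (19 + n)/((2*n)) = (19 + n)*(1/(2*n)) = (19 + n)/(2*n))
L(q) = 2*q*(19 + q) (L(q) = (2*q)*(19 + q) = 2*q*(19 + q))
(L(-4) + z(-10/10))**2 = (2*(-4)*(19 - 4) + (19 - 10/10)/(2*((-10/10))))**2 = (2*(-4)*15 + (19 - 10*1/10)/(2*((-10*1/10))))**2 = (-120 + (1/2)*(19 - 1)/(-1))**2 = (-120 + (1/2)*(-1)*18)**2 = (-120 - 9)**2 = (-129)**2 = 16641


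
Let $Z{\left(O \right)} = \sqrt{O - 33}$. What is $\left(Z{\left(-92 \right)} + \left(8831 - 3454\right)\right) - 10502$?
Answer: $-5125 + 5 i \sqrt{5} \approx -5125.0 + 11.18 i$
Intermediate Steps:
$Z{\left(O \right)} = \sqrt{-33 + O}$
$\left(Z{\left(-92 \right)} + \left(8831 - 3454\right)\right) - 10502 = \left(\sqrt{-33 - 92} + \left(8831 - 3454\right)\right) - 10502 = \left(\sqrt{-125} + 5377\right) - 10502 = \left(5 i \sqrt{5} + 5377\right) - 10502 = \left(5377 + 5 i \sqrt{5}\right) - 10502 = -5125 + 5 i \sqrt{5}$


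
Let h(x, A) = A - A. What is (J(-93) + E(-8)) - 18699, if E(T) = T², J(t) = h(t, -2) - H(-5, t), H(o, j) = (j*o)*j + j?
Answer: 24703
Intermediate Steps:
h(x, A) = 0
H(o, j) = j + o*j² (H(o, j) = o*j² + j = j + o*j²)
J(t) = -t*(1 - 5*t) (J(t) = 0 - t*(1 + t*(-5)) = 0 - t*(1 - 5*t) = -t*(1 - 5*t))
(J(-93) + E(-8)) - 18699 = (-93*(-1 + 5*(-93)) + (-8)²) - 18699 = (-93*(-1 - 465) + 64) - 18699 = (-93*(-466) + 64) - 18699 = (43338 + 64) - 18699 = 43402 - 18699 = 24703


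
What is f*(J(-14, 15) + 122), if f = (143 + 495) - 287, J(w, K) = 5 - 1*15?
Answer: 39312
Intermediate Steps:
J(w, K) = -10 (J(w, K) = 5 - 15 = -10)
f = 351 (f = 638 - 287 = 351)
f*(J(-14, 15) + 122) = 351*(-10 + 122) = 351*112 = 39312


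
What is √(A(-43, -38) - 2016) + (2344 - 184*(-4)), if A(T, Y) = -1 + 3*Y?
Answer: 3080 + I*√2131 ≈ 3080.0 + 46.163*I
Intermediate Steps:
√(A(-43, -38) - 2016) + (2344 - 184*(-4)) = √((-1 + 3*(-38)) - 2016) + (2344 - 184*(-4)) = √((-1 - 114) - 2016) + (2344 - 1*(-736)) = √(-115 - 2016) + (2344 + 736) = √(-2131) + 3080 = I*√2131 + 3080 = 3080 + I*√2131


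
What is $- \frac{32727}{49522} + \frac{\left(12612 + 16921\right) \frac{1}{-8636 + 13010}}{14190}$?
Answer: $- \frac{92263915427}{139712952060} \approx -0.66038$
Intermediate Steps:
$- \frac{32727}{49522} + \frac{\left(12612 + 16921\right) \frac{1}{-8636 + 13010}}{14190} = \left(-32727\right) \frac{1}{49522} + \frac{29533}{4374} \cdot \frac{1}{14190} = - \frac{32727}{49522} + 29533 \cdot \frac{1}{4374} \cdot \frac{1}{14190} = - \frac{32727}{49522} + \frac{29533}{4374} \cdot \frac{1}{14190} = - \frac{32727}{49522} + \frac{29533}{62067060} = - \frac{92263915427}{139712952060}$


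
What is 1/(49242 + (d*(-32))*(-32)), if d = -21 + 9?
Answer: 1/36954 ≈ 2.7061e-5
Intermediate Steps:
d = -12
1/(49242 + (d*(-32))*(-32)) = 1/(49242 - 12*(-32)*(-32)) = 1/(49242 + 384*(-32)) = 1/(49242 - 12288) = 1/36954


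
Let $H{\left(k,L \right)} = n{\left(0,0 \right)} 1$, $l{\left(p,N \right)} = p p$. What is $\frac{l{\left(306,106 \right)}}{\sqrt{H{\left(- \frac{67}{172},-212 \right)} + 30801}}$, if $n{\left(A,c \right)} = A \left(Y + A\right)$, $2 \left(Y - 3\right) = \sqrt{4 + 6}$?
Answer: $\frac{31212 \sqrt{30801}}{10267} \approx 533.53$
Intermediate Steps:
$l{\left(p,N \right)} = p^{2}$
$Y = 3 + \frac{\sqrt{10}}{2}$ ($Y = 3 + \frac{\sqrt{4 + 6}}{2} = 3 + \frac{\sqrt{10}}{2} \approx 4.5811$)
$n{\left(A,c \right)} = A \left(3 + A + \frac{\sqrt{10}}{2}\right)$ ($n{\left(A,c \right)} = A \left(\left(3 + \frac{\sqrt{10}}{2}\right) + A\right) = A \left(3 + A + \frac{\sqrt{10}}{2}\right)$)
$H{\left(k,L \right)} = 0$ ($H{\left(k,L \right)} = \frac{1}{2} \cdot 0 \left(6 + \sqrt{10} + 2 \cdot 0\right) 1 = \frac{1}{2} \cdot 0 \left(6 + \sqrt{10} + 0\right) 1 = \frac{1}{2} \cdot 0 \left(6 + \sqrt{10}\right) 1 = 0 \cdot 1 = 0$)
$\frac{l{\left(306,106 \right)}}{\sqrt{H{\left(- \frac{67}{172},-212 \right)} + 30801}} = \frac{306^{2}}{\sqrt{0 + 30801}} = \frac{93636}{\sqrt{30801}} = 93636 \frac{\sqrt{30801}}{30801} = \frac{31212 \sqrt{30801}}{10267}$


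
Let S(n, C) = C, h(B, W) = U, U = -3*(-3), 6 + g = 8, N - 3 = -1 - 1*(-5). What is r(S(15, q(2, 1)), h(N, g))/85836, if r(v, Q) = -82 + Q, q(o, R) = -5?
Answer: -73/85836 ≈ -0.00085046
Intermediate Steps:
N = 7 (N = 3 + (-1 - 1*(-5)) = 3 + (-1 + 5) = 3 + 4 = 7)
g = 2 (g = -6 + 8 = 2)
U = 9
h(B, W) = 9
r(S(15, q(2, 1)), h(N, g))/85836 = (-82 + 9)/85836 = -73*1/85836 = -73/85836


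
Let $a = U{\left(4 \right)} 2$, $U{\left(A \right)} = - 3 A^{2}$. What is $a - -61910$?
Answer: $61814$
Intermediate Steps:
$a = -96$ ($a = - 3 \cdot 4^{2} \cdot 2 = \left(-3\right) 16 \cdot 2 = \left(-48\right) 2 = -96$)
$a - -61910 = -96 - -61910 = -96 + 61910 = 61814$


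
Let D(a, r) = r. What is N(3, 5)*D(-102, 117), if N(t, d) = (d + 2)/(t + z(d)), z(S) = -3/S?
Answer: 1365/4 ≈ 341.25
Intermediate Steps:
N(t, d) = (2 + d)/(t - 3/d) (N(t, d) = (d + 2)/(t - 3/d) = (2 + d)/(t - 3/d))
N(3, 5)*D(-102, 117) = (5*(2 + 5)/(-3 + 5*3))*117 = (5*7/(-3 + 15))*117 = (5*7/12)*117 = (5*(1/12)*7)*117 = (35/12)*117 = 1365/4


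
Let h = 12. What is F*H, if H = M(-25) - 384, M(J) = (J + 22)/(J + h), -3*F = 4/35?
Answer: 6652/455 ≈ 14.620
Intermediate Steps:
F = -4/105 (F = -4/(3*35) = -1/3*4/35 = -4/105 ≈ -0.038095)
M(J) = (22 + J)/(12 + J) (M(J) = (J + 22)/(J + 12) = (22 + J)/(12 + J))
H = -4989/13 (H = (22 - 25)/(12 - 25) - 384 = -3/(-13) - 384 = -1/13*(-3) - 384 = 3/13 - 384 = -4989/13 ≈ -383.77)
F*H = -4/105*(-4989/13) = 6652/455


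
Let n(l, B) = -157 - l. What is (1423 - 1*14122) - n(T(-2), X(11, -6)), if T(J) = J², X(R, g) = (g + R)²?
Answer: -12538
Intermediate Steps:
X(R, g) = (R + g)²
(1423 - 1*14122) - n(T(-2), X(11, -6)) = (1423 - 1*14122) - (-157 - 1*(-2)²) = (1423 - 14122) - (-157 - 1*4) = -12699 - (-157 - 4) = -12699 - 1*(-161) = -12699 + 161 = -12538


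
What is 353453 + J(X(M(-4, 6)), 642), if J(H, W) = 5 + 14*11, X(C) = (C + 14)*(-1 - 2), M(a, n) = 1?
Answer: 353612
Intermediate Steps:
X(C) = -42 - 3*C (X(C) = (14 + C)*(-3) = -42 - 3*C)
J(H, W) = 159 (J(H, W) = 5 + 154 = 159)
353453 + J(X(M(-4, 6)), 642) = 353453 + 159 = 353612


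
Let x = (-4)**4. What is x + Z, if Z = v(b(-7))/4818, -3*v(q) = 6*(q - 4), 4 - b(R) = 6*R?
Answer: 205554/803 ≈ 255.98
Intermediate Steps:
b(R) = 4 - 6*R
v(q) = 8 - 2*q (v(q) = -2*(q - 4) = -2*(-4 + q) = -(-24 + 6*q)/3 = 8 - 2*q)
x = 256
Z = -14/803 (Z = (8 - 2*(4 - 6*(-7)))/4818 = (8 - 2*(4 + 42))*(1/4818) = (8 - 2*46)*(1/4818) = (8 - 92)*(1/4818) = -84*1/4818 = -14/803 ≈ -0.017435)
x + Z = 256 - 14/803 = 205554/803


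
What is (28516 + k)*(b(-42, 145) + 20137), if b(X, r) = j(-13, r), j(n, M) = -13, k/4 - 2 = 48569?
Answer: 4483627200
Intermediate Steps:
k = 194284 (k = 8 + 4*48569 = 8 + 194276 = 194284)
b(X, r) = -13
(28516 + k)*(b(-42, 145) + 20137) = (28516 + 194284)*(-13 + 20137) = 222800*20124 = 4483627200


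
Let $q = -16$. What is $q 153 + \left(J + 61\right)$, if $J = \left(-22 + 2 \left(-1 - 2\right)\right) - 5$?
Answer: $-2420$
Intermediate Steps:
$J = -33$ ($J = \left(-22 + 2 \left(-3\right)\right) - 5 = \left(-22 - 6\right) - 5 = -28 - 5 = -33$)
$q 153 + \left(J + 61\right) = \left(-16\right) 153 + \left(-33 + 61\right) = -2448 + 28 = -2420$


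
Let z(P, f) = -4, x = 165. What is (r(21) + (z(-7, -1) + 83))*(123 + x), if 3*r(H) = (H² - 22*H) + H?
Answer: 22752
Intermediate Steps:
r(H) = -7*H + H²/3 (r(H) = ((H² - 22*H) + H)/3 = (H² - 21*H)/3 = -7*H + H²/3)
(r(21) + (z(-7, -1) + 83))*(123 + x) = ((⅓)*21*(-21 + 21) + (-4 + 83))*(123 + 165) = ((⅓)*21*0 + 79)*288 = (0 + 79)*288 = 79*288 = 22752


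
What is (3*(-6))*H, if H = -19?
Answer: 342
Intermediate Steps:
(3*(-6))*H = (3*(-6))*(-19) = -18*(-19) = 342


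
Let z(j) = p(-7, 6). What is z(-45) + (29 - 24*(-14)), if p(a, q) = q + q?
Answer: 377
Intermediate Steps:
p(a, q) = 2*q
z(j) = 12 (z(j) = 2*6 = 12)
z(-45) + (29 - 24*(-14)) = 12 + (29 - 24*(-14)) = 12 + (29 + 336) = 12 + 365 = 377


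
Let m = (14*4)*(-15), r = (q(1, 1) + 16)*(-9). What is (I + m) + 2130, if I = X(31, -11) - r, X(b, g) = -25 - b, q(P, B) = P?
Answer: 1387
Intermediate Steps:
r = -153 (r = (1 + 16)*(-9) = 17*(-9) = -153)
m = -840 (m = 56*(-15) = -840)
I = 97 (I = (-25 - 1*31) - 1*(-153) = (-25 - 31) + 153 = -56 + 153 = 97)
(I + m) + 2130 = (97 - 840) + 2130 = -743 + 2130 = 1387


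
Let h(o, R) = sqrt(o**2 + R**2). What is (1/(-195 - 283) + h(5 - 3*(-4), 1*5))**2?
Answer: 71743977/228484 - sqrt(314)/239 ≈ 313.93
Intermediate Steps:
h(o, R) = sqrt(R**2 + o**2)
(1/(-195 - 283) + h(5 - 3*(-4), 1*5))**2 = (1/(-195 - 283) + sqrt((1*5)**2 + (5 - 3*(-4))**2))**2 = (1/(-478) + sqrt(5**2 + (5 + 12)**2))**2 = (-1/478 + sqrt(25 + 17**2))**2 = (-1/478 + sqrt(25 + 289))**2 = (-1/478 + sqrt(314))**2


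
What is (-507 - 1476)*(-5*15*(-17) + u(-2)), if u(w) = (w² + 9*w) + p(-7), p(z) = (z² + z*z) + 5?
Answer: -2704812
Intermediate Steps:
p(z) = 5 + 2*z² (p(z) = (z² + z²) + 5 = 2*z² + 5 = 5 + 2*z²)
u(w) = 103 + w² + 9*w (u(w) = (w² + 9*w) + (5 + 2*(-7)²) = (w² + 9*w) + (5 + 2*49) = (w² + 9*w) + (5 + 98) = (w² + 9*w) + 103 = 103 + w² + 9*w)
(-507 - 1476)*(-5*15*(-17) + u(-2)) = (-507 - 1476)*(-5*15*(-17) + (103 + (-2)² + 9*(-2))) = -1983*(-75*(-17) + (103 + 4 - 18)) = -1983*(1275 + 89) = -1983*1364 = -2704812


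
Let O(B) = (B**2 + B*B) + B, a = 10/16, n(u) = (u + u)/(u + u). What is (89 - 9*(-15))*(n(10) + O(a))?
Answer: 539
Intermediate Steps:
n(u) = 1 (n(u) = (2*u)/((2*u)) = (2*u)*(1/(2*u)) = 1)
a = 5/8 (a = 10*(1/16) = 5/8 ≈ 0.62500)
O(B) = B + 2*B**2 (O(B) = (B**2 + B**2) + B = 2*B**2 + B = B + 2*B**2)
(89 - 9*(-15))*(n(10) + O(a)) = (89 - 9*(-15))*(1 + 5*(1 + 2*(5/8))/8) = (89 + 135)*(1 + 5*(1 + 5/4)/8) = 224*(1 + (5/8)*(9/4)) = 224*(1 + 45/32) = 224*(77/32) = 539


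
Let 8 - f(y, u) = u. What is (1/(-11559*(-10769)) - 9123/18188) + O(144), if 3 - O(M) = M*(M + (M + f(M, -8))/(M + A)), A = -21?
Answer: -1941972690185949029/92824889935668 ≈ -20921.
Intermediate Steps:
f(y, u) = 8 - u
O(M) = 3 - M*(M + (16 + M)/(-21 + M)) (O(M) = 3 - M*(M + (M + (8 - 1*(-8)))/(M - 21)) = 3 - M*(M + (M + (8 + 8))/(-21 + M)) = 3 - M*(M + (M + 16)/(-21 + M)) = 3 - M*(M + (16 + M)/(-21 + M)))
(1/(-11559*(-10769)) - 9123/18188) + O(144) = (1/(-11559*(-10769)) - 9123/18188) + (-63 - 1*144**3 - 13*144 + 20*144**2)/(-21 + 144) = (-1/11559*(-1/10769) - 9123*1/18188) + (-63 - 1*2985984 - 1872 + 20*20736)/123 = (1/124478871 - 9123/18188) + (-63 - 2985984 - 1872 + 414720)/123 = -1135620721945/2264021705748 + (1/123)*(-2573199) = -1135620721945/2264021705748 - 857733/41 = -1941972690185949029/92824889935668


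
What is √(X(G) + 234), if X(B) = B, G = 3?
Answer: √237 ≈ 15.395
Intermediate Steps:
√(X(G) + 234) = √(3 + 234) = √237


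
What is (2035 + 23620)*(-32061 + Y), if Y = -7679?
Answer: -1019529700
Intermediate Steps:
(2035 + 23620)*(-32061 + Y) = (2035 + 23620)*(-32061 - 7679) = 25655*(-39740) = -1019529700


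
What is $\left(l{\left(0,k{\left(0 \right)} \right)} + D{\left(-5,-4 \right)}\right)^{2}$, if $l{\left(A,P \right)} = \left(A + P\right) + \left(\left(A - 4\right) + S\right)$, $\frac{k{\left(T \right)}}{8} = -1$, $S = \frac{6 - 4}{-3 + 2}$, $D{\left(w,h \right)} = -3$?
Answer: $289$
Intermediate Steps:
$S = -2$ ($S = \frac{2}{-1} = 2 \left(-1\right) = -2$)
$k{\left(T \right)} = -8$ ($k{\left(T \right)} = 8 \left(-1\right) = -8$)
$l{\left(A,P \right)} = -6 + P + 2 A$ ($l{\left(A,P \right)} = \left(A + P\right) + \left(\left(A - 4\right) - 2\right) = \left(A + P\right) + \left(\left(-4 + A\right) - 2\right) = \left(A + P\right) + \left(-6 + A\right) = -6 + P + 2 A$)
$\left(l{\left(0,k{\left(0 \right)} \right)} + D{\left(-5,-4 \right)}\right)^{2} = \left(\left(-6 - 8 + 2 \cdot 0\right) - 3\right)^{2} = \left(\left(-6 - 8 + 0\right) - 3\right)^{2} = \left(-14 - 3\right)^{2} = \left(-17\right)^{2} = 289$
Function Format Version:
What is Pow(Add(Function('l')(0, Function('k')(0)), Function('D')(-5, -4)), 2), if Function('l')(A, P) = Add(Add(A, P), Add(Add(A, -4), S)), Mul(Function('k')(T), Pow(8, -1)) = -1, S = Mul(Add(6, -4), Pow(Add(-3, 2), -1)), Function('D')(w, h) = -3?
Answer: 289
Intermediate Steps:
S = -2 (S = Mul(2, Pow(-1, -1)) = Mul(2, -1) = -2)
Function('k')(T) = -8 (Function('k')(T) = Mul(8, -1) = -8)
Function('l')(A, P) = Add(-6, P, Mul(2, A)) (Function('l')(A, P) = Add(Add(A, P), Add(Add(A, -4), -2)) = Add(Add(A, P), Add(Add(-4, A), -2)) = Add(Add(A, P), Add(-6, A)) = Add(-6, P, Mul(2, A)))
Pow(Add(Function('l')(0, Function('k')(0)), Function('D')(-5, -4)), 2) = Pow(Add(Add(-6, -8, Mul(2, 0)), -3), 2) = Pow(Add(Add(-6, -8, 0), -3), 2) = Pow(Add(-14, -3), 2) = Pow(-17, 2) = 289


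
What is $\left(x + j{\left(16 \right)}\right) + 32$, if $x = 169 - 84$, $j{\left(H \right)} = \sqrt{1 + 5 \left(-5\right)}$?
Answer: $117 + 2 i \sqrt{6} \approx 117.0 + 4.899 i$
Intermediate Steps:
$j{\left(H \right)} = 2 i \sqrt{6}$ ($j{\left(H \right)} = \sqrt{1 - 25} = \sqrt{-24} = 2 i \sqrt{6}$)
$x = 85$ ($x = 169 - 84 = 85$)
$\left(x + j{\left(16 \right)}\right) + 32 = \left(85 + 2 i \sqrt{6}\right) + 32 = 117 + 2 i \sqrt{6}$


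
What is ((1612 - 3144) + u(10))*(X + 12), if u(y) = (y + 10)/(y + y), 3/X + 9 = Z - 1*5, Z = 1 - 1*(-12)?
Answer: -13779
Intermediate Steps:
Z = 13 (Z = 1 + 12 = 13)
X = -3 (X = 3/(-9 + (13 - 1*5)) = 3/(-9 + (13 - 5)) = 3/(-9 + 8) = 3/(-1) = 3*(-1) = -3)
u(y) = (10 + y)/(2*y) (u(y) = (10 + y)/((2*y)) = (10 + y)*(1/(2*y)) = (10 + y)/(2*y))
((1612 - 3144) + u(10))*(X + 12) = ((1612 - 3144) + (1/2)*(10 + 10)/10)*(-3 + 12) = (-1532 + (1/2)*(1/10)*20)*9 = (-1532 + 1)*9 = -1531*9 = -13779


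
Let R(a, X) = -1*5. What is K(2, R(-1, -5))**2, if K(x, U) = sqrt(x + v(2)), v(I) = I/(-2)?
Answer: 1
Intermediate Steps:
R(a, X) = -5
v(I) = -I/2 (v(I) = I*(-1/2) = -I/2)
K(x, U) = sqrt(-1 + x) (K(x, U) = sqrt(x - 1/2*2) = sqrt(x - 1) = sqrt(-1 + x))
K(2, R(-1, -5))**2 = (sqrt(-1 + 2))**2 = (sqrt(1))**2 = 1**2 = 1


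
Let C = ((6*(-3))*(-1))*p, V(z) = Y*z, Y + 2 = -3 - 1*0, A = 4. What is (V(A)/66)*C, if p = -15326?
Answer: 919560/11 ≈ 83596.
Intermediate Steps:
Y = -5 (Y = -2 + (-3 - 1*0) = -2 + (-3 + 0) = -2 - 3 = -5)
V(z) = -5*z
C = -275868 (C = ((6*(-3))*(-1))*(-15326) = -18*(-1)*(-15326) = 18*(-15326) = -275868)
(V(A)/66)*C = (-5*4/66)*(-275868) = -20*1/66*(-275868) = -10/33*(-275868) = 919560/11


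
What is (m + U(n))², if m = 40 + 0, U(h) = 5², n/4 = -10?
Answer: 4225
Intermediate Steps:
n = -40 (n = 4*(-10) = -40)
U(h) = 25
m = 40
(m + U(n))² = (40 + 25)² = 65² = 4225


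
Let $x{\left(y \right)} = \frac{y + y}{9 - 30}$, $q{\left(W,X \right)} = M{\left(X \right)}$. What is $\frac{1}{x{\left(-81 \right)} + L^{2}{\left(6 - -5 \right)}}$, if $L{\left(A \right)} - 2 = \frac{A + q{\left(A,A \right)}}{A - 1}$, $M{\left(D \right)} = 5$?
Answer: $\frac{175}{3618} \approx 0.048369$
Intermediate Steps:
$q{\left(W,X \right)} = 5$
$x{\left(y \right)} = - \frac{2 y}{21}$ ($x{\left(y \right)} = \frac{2 y}{-21} = 2 y \left(- \frac{1}{21}\right) = - \frac{2 y}{21}$)
$L{\left(A \right)} = 2 + \frac{5 + A}{-1 + A}$ ($L{\left(A \right)} = 2 + \frac{A + 5}{A - 1} = 2 + \frac{5 + A}{-1 + A}$)
$\frac{1}{x{\left(-81 \right)} + L^{2}{\left(6 - -5 \right)}} = \frac{1}{\left(- \frac{2}{21}\right) \left(-81\right) + \left(\frac{3 \left(1 + \left(6 - -5\right)\right)}{-1 + \left(6 - -5\right)}\right)^{2}} = \frac{1}{\frac{54}{7} + \left(\frac{3 \left(1 + \left(6 + 5\right)\right)}{-1 + \left(6 + 5\right)}\right)^{2}} = \frac{1}{\frac{54}{7} + \left(\frac{3 \left(1 + 11\right)}{-1 + 11}\right)^{2}} = \frac{1}{\frac{54}{7} + \left(3 \cdot \frac{1}{10} \cdot 12\right)^{2}} = \frac{1}{\frac{54}{7} + \left(\frac{18}{5}\right)^{2}} = \frac{1}{\frac{54}{7} + \frac{324}{25}} = \frac{1}{\frac{3618}{175}} = \frac{175}{3618}$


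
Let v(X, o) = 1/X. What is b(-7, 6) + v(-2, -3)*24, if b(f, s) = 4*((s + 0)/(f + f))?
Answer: -96/7 ≈ -13.714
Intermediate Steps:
b(f, s) = 2*s/f (b(f, s) = 4*(s/((2*f))) = 4*(s*(1/(2*f))) = 4*(s/(2*f)) = 2*s/f)
b(-7, 6) + v(-2, -3)*24 = 2*6/(-7) + 24/(-2) = 2*6*(-⅐) - ½*24 = -12/7 - 12 = -96/7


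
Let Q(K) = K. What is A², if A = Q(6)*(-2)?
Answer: 144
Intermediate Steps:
A = -12 (A = 6*(-2) = -12)
A² = (-12)² = 144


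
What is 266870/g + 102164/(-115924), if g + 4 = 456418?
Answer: -1961555252/6613667067 ≈ -0.29659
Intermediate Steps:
g = 456414 (g = -4 + 456418 = 456414)
266870/g + 102164/(-115924) = 266870/456414 + 102164/(-115924) = 266870*(1/456414) + 102164*(-1/115924) = 133435/228207 - 25541/28981 = -1961555252/6613667067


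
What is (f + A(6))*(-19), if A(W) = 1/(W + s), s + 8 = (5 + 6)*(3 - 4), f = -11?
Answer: 2736/13 ≈ 210.46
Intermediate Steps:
s = -19 (s = -8 + (5 + 6)*(3 - 4) = -8 + 11*(-1) = -8 - 11 = -19)
A(W) = 1/(-19 + W) (A(W) = 1/(W - 19) = 1/(-19 + W))
(f + A(6))*(-19) = (-11 + 1/(-19 + 6))*(-19) = (-11 + 1/(-13))*(-19) = (-11 - 1/13)*(-19) = -144/13*(-19) = 2736/13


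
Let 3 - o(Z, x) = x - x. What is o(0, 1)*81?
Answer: 243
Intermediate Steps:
o(Z, x) = 3 (o(Z, x) = 3 - (x - x) = 3 - 1*0 = 3 + 0 = 3)
o(0, 1)*81 = 3*81 = 243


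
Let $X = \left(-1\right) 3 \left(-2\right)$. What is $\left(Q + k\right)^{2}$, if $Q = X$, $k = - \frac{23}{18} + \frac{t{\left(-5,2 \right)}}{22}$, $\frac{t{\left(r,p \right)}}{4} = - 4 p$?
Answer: $\frac{418609}{39204} \approx 10.678$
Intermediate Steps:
$t{\left(r,p \right)} = - 16 p$ ($t{\left(r,p \right)} = 4 \left(- 4 p\right) = - 16 p$)
$X = 6$ ($X = \left(-3\right) \left(-2\right) = 6$)
$k = - \frac{541}{198}$ ($k = - \frac{23}{18} + \frac{\left(-16\right) 2}{22} = \left(-23\right) \frac{1}{18} - \frac{16}{11} = - \frac{23}{18} - \frac{16}{11} = - \frac{541}{198} \approx -2.7323$)
$Q = 6$
$\left(Q + k\right)^{2} = \left(6 - \frac{541}{198}\right)^{2} = \left(\frac{647}{198}\right)^{2} = \frac{418609}{39204}$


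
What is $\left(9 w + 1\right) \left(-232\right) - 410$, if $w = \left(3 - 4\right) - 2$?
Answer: $5622$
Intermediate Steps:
$w = -3$ ($w = -1 - 2 = -3$)
$\left(9 w + 1\right) \left(-232\right) - 410 = \left(9 \left(-3\right) + 1\right) \left(-232\right) - 410 = \left(-27 + 1\right) \left(-232\right) - 410 = \left(-26\right) \left(-232\right) - 410 = 6032 - 410 = 5622$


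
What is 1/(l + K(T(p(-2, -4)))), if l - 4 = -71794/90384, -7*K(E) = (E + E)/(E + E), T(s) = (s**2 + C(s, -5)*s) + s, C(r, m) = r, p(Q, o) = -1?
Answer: 45192/138415 ≈ 0.32650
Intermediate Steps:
T(s) = s + 2*s**2 (T(s) = (s**2 + s*s) + s = (s**2 + s**2) + s = 2*s**2 + s = s + 2*s**2)
K(E) = -1/7 (K(E) = -(E + E)/(7*(E + E)) = -2*E/(7*(2*E)) = -2*E*1/(2*E)/7 = -1/7*1 = -1/7)
l = 144871/45192 (l = 4 - 71794/90384 = 4 - 71794*1/90384 = 4 - 35897/45192 = 144871/45192 ≈ 3.2057)
1/(l + K(T(p(-2, -4)))) = 1/(144871/45192 - 1/7) = 1/(138415/45192) = 45192/138415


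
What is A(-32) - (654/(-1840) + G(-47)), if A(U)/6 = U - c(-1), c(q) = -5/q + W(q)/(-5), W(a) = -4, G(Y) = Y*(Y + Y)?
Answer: -4272889/920 ≈ -4644.4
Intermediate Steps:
G(Y) = 2*Y² (G(Y) = Y*(2*Y) = 2*Y²)
c(q) = ⅘ - 5/q (c(q) = -5/q - 4/(-5) = -5/q - 4*(-⅕) = -5/q + ⅘ = ⅘ - 5/q)
A(U) = -174/5 + 6*U (A(U) = 6*(U - (⅘ - 5/(-1))) = 6*(U - (⅘ - 5*(-1))) = 6*(U - (⅘ + 5)) = 6*(U - 1*29/5) = 6*(U - 29/5) = 6*(-29/5 + U) = -174/5 + 6*U)
A(-32) - (654/(-1840) + G(-47)) = (-174/5 + 6*(-32)) - (654/(-1840) + 2*(-47)²) = (-174/5 - 192) - (654*(-1/1840) + 2*2209) = -1134/5 - (-327/920 + 4418) = -1134/5 - 1*4064233/920 = -1134/5 - 4064233/920 = -4272889/920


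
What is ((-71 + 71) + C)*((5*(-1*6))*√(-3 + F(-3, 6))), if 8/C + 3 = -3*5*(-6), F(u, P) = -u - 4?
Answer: -160*I/29 ≈ -5.5172*I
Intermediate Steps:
F(u, P) = -4 - u
C = 8/87 (C = 8/(-3 - 3*5*(-6)) = 8/(-3 - 15*(-6)) = 8/(-3 + 90) = 8/87 ≈ 0.091954)
((-71 + 71) + C)*((5*(-1*6))*√(-3 + F(-3, 6))) = ((-71 + 71) + 8/87)*((5*(-1*6))*√(-3 + (-4 - 1*(-3)))) = (0 + 8/87)*((5*(-6))*√(-3 + (-4 + 3))) = 8*(-30*√(-3 - 1))/87 = 8*(-60*I)/87 = -160*I/29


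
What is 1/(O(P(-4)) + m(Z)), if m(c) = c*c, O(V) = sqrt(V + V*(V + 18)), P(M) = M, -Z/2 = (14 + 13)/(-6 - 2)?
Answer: 3888/182267 - 512*I*sqrt(15)/546801 ≈ 0.021331 - 0.0036265*I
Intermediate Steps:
Z = 27/4 (Z = -2*(14 + 13)/(-6 - 2) = -54/(-8) = -54*(-1)/8 = -2*(-27/8) = 27/4 ≈ 6.7500)
O(V) = sqrt(V + V*(18 + V))
m(c) = c**2
1/(O(P(-4)) + m(Z)) = 1/(sqrt(-4*(19 - 4)) + (27/4)**2) = 1/(sqrt(-4*15) + 729/16) = 1/(sqrt(-60) + 729/16) = 1/(2*I*sqrt(15) + 729/16) = 1/(729/16 + 2*I*sqrt(15))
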